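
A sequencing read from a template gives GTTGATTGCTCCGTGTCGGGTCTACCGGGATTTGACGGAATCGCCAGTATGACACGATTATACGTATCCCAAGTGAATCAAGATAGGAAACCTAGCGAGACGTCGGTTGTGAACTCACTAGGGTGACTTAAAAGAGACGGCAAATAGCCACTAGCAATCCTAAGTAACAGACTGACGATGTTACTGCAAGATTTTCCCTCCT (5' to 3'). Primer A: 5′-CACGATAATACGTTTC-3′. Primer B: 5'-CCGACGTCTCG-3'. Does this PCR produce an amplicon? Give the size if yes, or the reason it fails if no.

No product — primer A has no binding site in the template.

Primer A (CACGATAATACGTTTC) does not match the top strand, and its reverse complement GAAACGTATTATCGTG does not match either.
With no annealing site for primer A, no amplification occurs.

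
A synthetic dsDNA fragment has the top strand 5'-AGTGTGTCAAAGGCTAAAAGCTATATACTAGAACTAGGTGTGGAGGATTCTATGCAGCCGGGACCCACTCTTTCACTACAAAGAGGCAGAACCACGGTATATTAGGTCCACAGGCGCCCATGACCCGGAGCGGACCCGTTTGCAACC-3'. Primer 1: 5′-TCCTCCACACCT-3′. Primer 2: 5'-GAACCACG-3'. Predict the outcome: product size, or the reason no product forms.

No product — the primers' 3' ends point away from each other.

Primer 1 (TCCTCCACACCT) has reverse complement AGGTGTGGAGGA, which matches the top strand at positions 36–47; primer 1 anneals to the top strand there with its 3' end pointing upstream toward position 36.
Primer 2 (GAACCACG) matches the top strand directly at positions 89–96; it anneals to the bottom strand with its 3' end pointing downstream toward position 96.
The 3' ends diverge (primer 1 extends toward position 1, primer 2 toward position 147), so the primers never converge on a shared product.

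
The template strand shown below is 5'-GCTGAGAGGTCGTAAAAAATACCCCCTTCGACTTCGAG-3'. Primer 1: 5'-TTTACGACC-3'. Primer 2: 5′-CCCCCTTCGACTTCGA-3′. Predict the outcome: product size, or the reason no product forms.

Primer 1 (TTTACGACC) has reverse complement GGTCGTAAA, which matches the top strand at positions 8–16; primer 1 anneals to the top strand there with its 3' end pointing upstream toward position 8.
Primer 2 (CCCCCTTCGACTTCGA) matches the top strand directly at positions 22–37; it anneals to the bottom strand with its 3' end pointing downstream toward position 37.
The 3' ends diverge (primer 1 extends toward position 1, primer 2 toward position 38), so the primers never converge on a shared product.

No product — the primers' 3' ends point away from each other.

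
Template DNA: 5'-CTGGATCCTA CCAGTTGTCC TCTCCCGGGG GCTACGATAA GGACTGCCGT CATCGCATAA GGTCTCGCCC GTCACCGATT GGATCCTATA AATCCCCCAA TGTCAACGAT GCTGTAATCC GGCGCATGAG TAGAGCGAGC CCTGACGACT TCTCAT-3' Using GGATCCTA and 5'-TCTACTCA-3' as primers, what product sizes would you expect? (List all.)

132 bp, 54 bp

The forward primer GGATCCTA matches the top strand at positions 3–10, 81–88.
The reverse primer's reverse complement is TGAGTAGA, matching at positions 127–134.
Each forward site pairs with the reverse site to give a product ending at position 134: sizes 132, 54 bp.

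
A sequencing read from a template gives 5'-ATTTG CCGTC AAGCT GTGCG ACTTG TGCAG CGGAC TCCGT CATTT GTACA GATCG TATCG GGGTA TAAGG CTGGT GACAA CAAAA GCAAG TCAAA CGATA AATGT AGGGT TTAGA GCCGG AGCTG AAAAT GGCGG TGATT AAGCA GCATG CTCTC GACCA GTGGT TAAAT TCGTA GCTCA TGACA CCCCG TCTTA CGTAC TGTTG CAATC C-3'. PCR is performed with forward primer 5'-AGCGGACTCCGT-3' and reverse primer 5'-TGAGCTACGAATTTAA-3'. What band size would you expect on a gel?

Scanning the template, AGCGGACTCCGT occurs at positions 29–40; this primer anneals to the bottom strand there with its 3' end pointing downstream.
Reverse complement of the reverse primer: TTAAATTCGTAGCTCA. This occurs on the top strand at positions 165–180.
Amplicon spans positions 29–180: 152 bp.

152 bp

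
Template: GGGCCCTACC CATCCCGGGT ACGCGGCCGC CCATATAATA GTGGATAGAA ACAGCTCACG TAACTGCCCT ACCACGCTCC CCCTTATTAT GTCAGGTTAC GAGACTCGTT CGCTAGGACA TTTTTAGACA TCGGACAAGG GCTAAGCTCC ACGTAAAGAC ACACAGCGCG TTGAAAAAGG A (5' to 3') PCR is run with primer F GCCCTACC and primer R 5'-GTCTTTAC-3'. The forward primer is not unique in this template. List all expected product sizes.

158 bp, 95 bp

The forward primer GCCCTACC matches the top strand at positions 3–10, 66–73.
The reverse primer's reverse complement is GTAAAGAC, matching at positions 153–160.
Each forward site pairs with the reverse site to give a product ending at position 160: sizes 158, 95 bp.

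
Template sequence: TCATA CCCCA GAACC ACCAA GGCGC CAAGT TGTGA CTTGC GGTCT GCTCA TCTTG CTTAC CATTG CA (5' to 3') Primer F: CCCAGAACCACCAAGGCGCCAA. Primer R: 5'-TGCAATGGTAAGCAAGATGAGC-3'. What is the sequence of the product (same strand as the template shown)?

5'-CCCAGAACCACCAAGGCGCCAAGTTGTGACTTGCGGTCTGCTCATCTTGCTTACCATTGCA-3'

The forward primer matches the template at positions 7–28.
Taking the reverse complement of TGCAATGGTAAGCAAGATGAGC gives GCTCATCTTGCTTACCATTGCA, found at positions 46–67 on the template; the primer anneals here to the top strand with its 3' end pointing upstream.
The product is the template from position 7 through 67 (61 bp).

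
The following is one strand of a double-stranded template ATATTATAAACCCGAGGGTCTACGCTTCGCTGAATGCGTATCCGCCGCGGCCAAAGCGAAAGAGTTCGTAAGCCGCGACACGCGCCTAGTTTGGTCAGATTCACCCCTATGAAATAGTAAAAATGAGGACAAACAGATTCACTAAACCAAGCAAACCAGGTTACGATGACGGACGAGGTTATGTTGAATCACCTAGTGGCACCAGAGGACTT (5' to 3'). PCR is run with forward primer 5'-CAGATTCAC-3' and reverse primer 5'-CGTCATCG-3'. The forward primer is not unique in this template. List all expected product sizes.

76 bp, 38 bp

The forward primer CAGATTCAC matches the top strand at positions 96–104, 134–142.
The reverse primer's reverse complement is CGATGACG, matching at positions 164–171.
Each forward site pairs with the reverse site to give a product ending at position 171: sizes 76, 38 bp.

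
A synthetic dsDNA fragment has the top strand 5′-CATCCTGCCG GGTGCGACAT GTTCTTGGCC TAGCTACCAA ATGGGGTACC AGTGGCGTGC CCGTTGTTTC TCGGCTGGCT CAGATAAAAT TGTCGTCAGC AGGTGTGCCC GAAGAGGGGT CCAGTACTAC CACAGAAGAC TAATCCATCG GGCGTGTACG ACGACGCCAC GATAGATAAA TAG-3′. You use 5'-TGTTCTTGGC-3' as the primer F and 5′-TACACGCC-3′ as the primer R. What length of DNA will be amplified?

139 bp

Forward primer TGTTCTTGGC is found on the top strand at positions 20–29.
Reverse complement of the reverse primer: GGCGTGTA. This occurs on the top strand at positions 151–158.
Amplicon spans positions 20–158: 139 bp.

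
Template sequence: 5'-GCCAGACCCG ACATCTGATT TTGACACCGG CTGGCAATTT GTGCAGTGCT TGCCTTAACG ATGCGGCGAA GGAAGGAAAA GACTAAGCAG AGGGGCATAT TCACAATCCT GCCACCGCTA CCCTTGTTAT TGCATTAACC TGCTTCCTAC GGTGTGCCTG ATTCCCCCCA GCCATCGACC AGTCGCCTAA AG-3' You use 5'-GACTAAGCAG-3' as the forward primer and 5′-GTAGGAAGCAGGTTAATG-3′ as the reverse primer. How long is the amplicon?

Forward primer GACTAAGCAG is found on the top strand at positions 81–90.
Reverse complement of the reverse primer: CATTAACCTGCTTCCTAC. This occurs on the top strand at positions 133–150.
Product length = (reverse-primer end) − (forward-primer start) + 1 = 150 − 81 + 1 = 70 bp.

70 bp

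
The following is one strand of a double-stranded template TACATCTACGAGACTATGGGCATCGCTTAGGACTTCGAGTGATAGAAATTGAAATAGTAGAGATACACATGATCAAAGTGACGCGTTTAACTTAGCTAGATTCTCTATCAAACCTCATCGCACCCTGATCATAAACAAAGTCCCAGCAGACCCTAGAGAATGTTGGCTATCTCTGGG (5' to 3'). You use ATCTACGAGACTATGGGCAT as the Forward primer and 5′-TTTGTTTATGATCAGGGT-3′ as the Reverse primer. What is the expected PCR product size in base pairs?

136 bp

Forward primer ATCTACGAGACTATGGGCAT is found on the top strand at positions 4–23.
Reverse complement of the reverse primer: ACCCTGATCATAAACAAA. This occurs on the top strand at positions 122–139.
Product length = (reverse-primer end) − (forward-primer start) + 1 = 139 − 4 + 1 = 136 bp.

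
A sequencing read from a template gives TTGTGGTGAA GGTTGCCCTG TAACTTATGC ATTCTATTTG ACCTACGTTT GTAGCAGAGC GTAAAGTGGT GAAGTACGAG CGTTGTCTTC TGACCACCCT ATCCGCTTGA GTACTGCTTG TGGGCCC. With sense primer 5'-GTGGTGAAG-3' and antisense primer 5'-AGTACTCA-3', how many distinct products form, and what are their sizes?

The forward primer GTGGTGAAG matches the top strand at positions 3–11, 66–74.
The reverse primer's reverse complement is TGAGTACT, matching at positions 108–115.
Each forward site pairs with the reverse site to give a product ending at position 115: sizes 113, 50 bp.

Two products: 113 bp, 50 bp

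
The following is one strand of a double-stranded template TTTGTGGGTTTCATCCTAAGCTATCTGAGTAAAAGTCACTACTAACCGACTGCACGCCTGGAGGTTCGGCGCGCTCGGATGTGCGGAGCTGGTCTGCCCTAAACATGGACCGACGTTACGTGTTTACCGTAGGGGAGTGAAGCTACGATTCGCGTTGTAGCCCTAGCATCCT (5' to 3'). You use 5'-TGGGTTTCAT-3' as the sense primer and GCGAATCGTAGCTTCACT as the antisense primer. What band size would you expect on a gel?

149 bp

Forward primer TGGGTTTCAT is found on the top strand at positions 5–14.
The reverse primer's reverse complement is AGTGAAGCTACGATTCGC, which matches the template at positions 136–153.
The product runs from position 5 to position 153, so its length is 153 − 5 + 1 = 149 bp.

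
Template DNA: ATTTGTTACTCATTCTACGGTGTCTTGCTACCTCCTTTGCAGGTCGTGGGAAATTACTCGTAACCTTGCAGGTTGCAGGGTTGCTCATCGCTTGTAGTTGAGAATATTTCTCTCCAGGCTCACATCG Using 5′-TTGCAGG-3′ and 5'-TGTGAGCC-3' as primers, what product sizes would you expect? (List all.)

The forward primer TTGCAGG matches the top strand at positions 37–43, 66–72, 73–79.
The reverse primer's reverse complement is GGCTCACA, matching at positions 117–124.
Each forward site pairs with the reverse site to give a product ending at position 124: sizes 88, 59, 52 bp.

88 bp, 59 bp, 52 bp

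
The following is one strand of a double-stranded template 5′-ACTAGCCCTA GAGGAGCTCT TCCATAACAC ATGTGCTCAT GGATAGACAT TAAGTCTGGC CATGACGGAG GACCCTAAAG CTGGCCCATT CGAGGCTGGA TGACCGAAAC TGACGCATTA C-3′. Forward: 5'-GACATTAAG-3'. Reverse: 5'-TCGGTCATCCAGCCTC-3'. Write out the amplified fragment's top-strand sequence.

5'-GACATTAAGTCTGGCCATGACGGAGGACCCTAAAGCTGGCCCATTCGAGGCTGGATGACCGA-3'

Forward primer GACATTAAG is found on the top strand at positions 46–54.
Reverse complement of the reverse primer: GAGGCTGGATGACCGA. This occurs on the top strand at positions 92–107.
The product is the template from position 46 through 107 (62 bp).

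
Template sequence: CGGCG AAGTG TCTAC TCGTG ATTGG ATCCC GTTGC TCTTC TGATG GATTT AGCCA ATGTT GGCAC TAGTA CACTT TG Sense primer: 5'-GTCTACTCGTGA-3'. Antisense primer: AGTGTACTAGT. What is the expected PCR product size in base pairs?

65 bp

Scanning the template, GTCTACTCGTGA occurs at positions 10–21; this primer anneals to the bottom strand there with its 3' end pointing downstream.
Taking the reverse complement of AGTGTACTAGT gives ACTAGTACACT, found at positions 64–74 on the template; the primer anneals here to the top strand with its 3' end pointing upstream.
Amplicon spans positions 10–74: 65 bp.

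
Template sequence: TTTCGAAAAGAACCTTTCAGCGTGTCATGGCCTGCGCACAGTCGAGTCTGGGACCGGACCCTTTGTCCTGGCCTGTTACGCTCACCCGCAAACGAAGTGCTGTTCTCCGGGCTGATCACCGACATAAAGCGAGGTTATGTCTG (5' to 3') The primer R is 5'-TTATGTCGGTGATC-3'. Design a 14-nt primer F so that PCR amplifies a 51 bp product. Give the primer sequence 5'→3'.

5'-TACGCTCACCCGCA-3'

The reverse primer's reverse complement GATCACCGACATAA matches the template at positions 114–127, so the product ends at position 127.
A 51 bp product then starts at position 127 − 51 + 1 = 77.
The forward primer is identical to the top strand there: TACGCTCACCCGCA.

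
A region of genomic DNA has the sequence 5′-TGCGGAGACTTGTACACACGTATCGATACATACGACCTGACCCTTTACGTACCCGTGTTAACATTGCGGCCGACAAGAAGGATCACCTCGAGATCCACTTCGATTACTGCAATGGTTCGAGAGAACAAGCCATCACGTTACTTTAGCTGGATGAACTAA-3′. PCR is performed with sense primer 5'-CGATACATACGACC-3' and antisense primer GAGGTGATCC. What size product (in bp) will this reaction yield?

Scanning the template, CGATACATACGACC occurs at positions 24–37; this primer anneals to the bottom strand there with its 3' end pointing downstream.
Taking the reverse complement of GAGGTGATCC gives GGATCACCTC, found at positions 80–89 on the template; the primer anneals here to the top strand with its 3' end pointing upstream.
Product length = (reverse-primer end) − (forward-primer start) + 1 = 89 − 24 + 1 = 66 bp.

66 bp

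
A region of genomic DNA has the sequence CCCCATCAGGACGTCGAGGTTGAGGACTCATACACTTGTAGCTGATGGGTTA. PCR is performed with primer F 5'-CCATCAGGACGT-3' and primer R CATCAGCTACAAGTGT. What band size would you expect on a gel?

45 bp

The forward primer matches the template at positions 3–14.
The reverse primer's reverse complement is ACACTTGTAGCTGATG, which matches the template at positions 32–47.
Product length = (reverse-primer end) − (forward-primer start) + 1 = 47 − 3 + 1 = 45 bp.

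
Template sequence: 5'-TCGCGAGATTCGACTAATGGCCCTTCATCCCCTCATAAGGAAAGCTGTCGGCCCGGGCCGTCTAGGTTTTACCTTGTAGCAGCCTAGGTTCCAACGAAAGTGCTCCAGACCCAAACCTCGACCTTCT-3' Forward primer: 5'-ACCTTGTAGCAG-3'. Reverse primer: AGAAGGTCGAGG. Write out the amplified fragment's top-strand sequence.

The forward primer matches the template at positions 71–82.
Taking the reverse complement of AGAAGGTCGAGG gives CCTCGACCTTCT, found at positions 116–127 on the template; the primer anneals here to the top strand with its 3' end pointing upstream.
The product is the template from position 71 through 127 (57 bp).

5'-ACCTTGTAGCAGCCTAGGTTCCAACGAAAGTGCTCCAGACCCAAACCTCGACCTTCT-3'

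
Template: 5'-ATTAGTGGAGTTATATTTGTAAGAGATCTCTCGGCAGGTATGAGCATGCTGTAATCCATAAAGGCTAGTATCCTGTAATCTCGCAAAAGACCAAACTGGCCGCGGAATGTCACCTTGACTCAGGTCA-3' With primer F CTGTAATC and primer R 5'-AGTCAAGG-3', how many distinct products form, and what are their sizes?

The forward primer CTGTAATC matches the top strand at positions 49–56, 73–80.
The reverse primer's reverse complement is CCTTGACT, matching at positions 113–120.
Each forward site pairs with the reverse site to give a product ending at position 120: sizes 72, 48 bp.

Two products: 72 bp, 48 bp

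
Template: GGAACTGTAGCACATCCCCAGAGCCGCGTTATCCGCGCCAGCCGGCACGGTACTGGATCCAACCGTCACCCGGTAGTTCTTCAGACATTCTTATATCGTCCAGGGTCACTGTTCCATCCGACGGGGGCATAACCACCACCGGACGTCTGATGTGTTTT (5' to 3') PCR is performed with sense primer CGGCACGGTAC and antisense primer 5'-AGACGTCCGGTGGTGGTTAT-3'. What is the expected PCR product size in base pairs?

106 bp

Forward primer CGGCACGGTAC is found on the top strand at positions 43–53.
Taking the reverse complement of AGACGTCCGGTGGTGGTTAT gives ATAACCACCACCGGACGTCT, found at positions 129–148 on the template; the primer anneals here to the top strand with its 3' end pointing upstream.
The product runs from position 43 to position 148, so its length is 148 − 43 + 1 = 106 bp.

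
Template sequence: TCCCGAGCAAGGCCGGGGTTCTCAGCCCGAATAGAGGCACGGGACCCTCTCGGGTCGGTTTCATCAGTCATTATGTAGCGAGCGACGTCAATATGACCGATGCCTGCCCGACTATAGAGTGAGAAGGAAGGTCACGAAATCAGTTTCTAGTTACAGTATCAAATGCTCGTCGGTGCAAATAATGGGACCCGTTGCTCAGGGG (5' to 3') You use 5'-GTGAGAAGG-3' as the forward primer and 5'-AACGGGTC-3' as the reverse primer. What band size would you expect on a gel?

75 bp

Scanning the template, GTGAGAAGG occurs at positions 119–127; this primer anneals to the bottom strand there with its 3' end pointing downstream.
Taking the reverse complement of AACGGGTC gives GACCCGTT, found at positions 186–193 on the template; the primer anneals here to the top strand with its 3' end pointing upstream.
Product length = (reverse-primer end) − (forward-primer start) + 1 = 193 − 119 + 1 = 75 bp.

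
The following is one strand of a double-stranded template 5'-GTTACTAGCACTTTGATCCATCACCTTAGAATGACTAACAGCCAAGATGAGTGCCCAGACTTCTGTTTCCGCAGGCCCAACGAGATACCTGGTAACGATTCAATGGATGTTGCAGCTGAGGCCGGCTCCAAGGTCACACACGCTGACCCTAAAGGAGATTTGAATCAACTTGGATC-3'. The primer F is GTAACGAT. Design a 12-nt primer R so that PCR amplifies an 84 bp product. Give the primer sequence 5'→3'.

5'-ATCCAAGTTGAT-3'

The forward primer binds at positions 92–99, so an 84 bp product ends at position 92 + 84 − 1 = 175.
The reverse primer anneals to the top strand over positions 164–175, i.e. to ATCAACTTGGAT.
Its sequence written 5'→3' is the reverse complement: ATCCAAGTTGAT.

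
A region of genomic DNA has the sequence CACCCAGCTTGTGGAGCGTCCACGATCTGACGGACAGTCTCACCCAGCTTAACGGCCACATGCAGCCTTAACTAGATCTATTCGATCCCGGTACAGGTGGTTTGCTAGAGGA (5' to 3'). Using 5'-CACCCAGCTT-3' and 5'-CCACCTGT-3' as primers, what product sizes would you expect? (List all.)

The forward primer CACCCAGCTT matches the top strand at positions 1–10, 41–50.
The reverse primer's reverse complement is ACAGGTGG, matching at positions 93–100.
Each forward site pairs with the reverse site to give a product ending at position 100: sizes 100, 60 bp.

100 bp, 60 bp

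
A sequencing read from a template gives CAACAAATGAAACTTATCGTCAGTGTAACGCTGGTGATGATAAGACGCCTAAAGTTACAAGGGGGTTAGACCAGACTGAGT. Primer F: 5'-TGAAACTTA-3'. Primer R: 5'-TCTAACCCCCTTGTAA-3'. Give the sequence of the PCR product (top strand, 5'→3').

Forward primer TGAAACTTA is found on the top strand at positions 8–16.
Reverse complement of the reverse primer: TTACAAGGGGGTTAGA. This occurs on the top strand at positions 55–70.
The product is the template from position 8 through 70 (63 bp).

5'-TGAAACTTATCGTCAGTGTAACGCTGGTGATGATAAGACGCCTAAAGTTACAAGGGGGTTAGA-3'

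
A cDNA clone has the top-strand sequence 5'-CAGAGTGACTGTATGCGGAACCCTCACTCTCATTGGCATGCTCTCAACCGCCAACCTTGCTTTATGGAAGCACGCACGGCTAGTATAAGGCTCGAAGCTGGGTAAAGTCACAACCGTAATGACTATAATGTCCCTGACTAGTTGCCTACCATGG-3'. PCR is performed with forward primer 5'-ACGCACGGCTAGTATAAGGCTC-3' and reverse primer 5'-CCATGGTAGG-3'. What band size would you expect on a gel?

Forward primer ACGCACGGCTAGTATAAGGCTC is found on the top strand at positions 72–93.
Taking the reverse complement of CCATGGTAGG gives CCTACCATGG, found at positions 145–154 on the template; the primer anneals here to the top strand with its 3' end pointing upstream.
The product runs from position 72 to position 154, so its length is 154 − 72 + 1 = 83 bp.

83 bp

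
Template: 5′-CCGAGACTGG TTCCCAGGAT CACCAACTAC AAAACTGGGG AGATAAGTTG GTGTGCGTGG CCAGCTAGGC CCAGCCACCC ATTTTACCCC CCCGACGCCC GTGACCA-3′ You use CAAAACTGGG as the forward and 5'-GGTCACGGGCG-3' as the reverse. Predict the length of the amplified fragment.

Scanning the template, CAAAACTGGG occurs at positions 30–39; this primer anneals to the bottom strand there with its 3' end pointing downstream.
Reverse complement of the reverse primer: CGCCCGTGACC. This occurs on the top strand at positions 96–106.
Amplicon spans positions 30–106: 77 bp.

77 bp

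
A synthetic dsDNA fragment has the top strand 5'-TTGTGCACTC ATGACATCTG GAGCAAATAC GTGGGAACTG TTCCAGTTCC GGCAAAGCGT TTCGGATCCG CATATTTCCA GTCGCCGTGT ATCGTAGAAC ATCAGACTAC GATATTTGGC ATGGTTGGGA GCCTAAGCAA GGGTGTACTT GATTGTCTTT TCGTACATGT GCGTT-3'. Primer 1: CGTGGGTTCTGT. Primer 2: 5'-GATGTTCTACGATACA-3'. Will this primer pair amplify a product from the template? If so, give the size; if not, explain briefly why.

No product — primer 1 has no binding site in the template.

Primer 1 (CGTGGGTTCTGT) does not match the top strand, and its reverse complement ACAGAACCCACG does not match either.
With no annealing site for primer 1, no amplification occurs.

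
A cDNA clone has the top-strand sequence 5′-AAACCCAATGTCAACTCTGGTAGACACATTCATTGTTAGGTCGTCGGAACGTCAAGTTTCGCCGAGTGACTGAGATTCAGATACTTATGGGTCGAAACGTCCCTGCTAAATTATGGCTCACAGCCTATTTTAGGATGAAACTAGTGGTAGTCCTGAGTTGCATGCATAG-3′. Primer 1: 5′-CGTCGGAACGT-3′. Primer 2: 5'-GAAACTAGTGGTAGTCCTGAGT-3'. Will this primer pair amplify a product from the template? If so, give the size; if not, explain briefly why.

Primer 1 (CGTCGGAACGT) matches the top strand at positions 42–52 (3' end points downstream).
Primer 2 (GAAACTAGTGGTAGTCCTGAGT) also matches the top strand directly, at positions 137–158 — its reverse complement ACTCAGGACTACCACTAGTTTC is not present.
Both primers anneal to the bottom strand with 3' ends pointing the same way, so neither can prime synthesis back toward the other.

No product — both primers anneal to the same strand and extend in the same direction.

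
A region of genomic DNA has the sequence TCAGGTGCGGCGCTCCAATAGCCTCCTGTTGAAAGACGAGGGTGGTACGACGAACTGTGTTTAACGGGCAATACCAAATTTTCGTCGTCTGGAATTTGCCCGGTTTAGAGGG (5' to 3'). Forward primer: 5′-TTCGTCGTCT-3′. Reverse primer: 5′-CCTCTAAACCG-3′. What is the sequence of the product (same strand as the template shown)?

5'-TTCGTCGTCTGGAATTTGCCCGGTTTAGAGG-3'

Scanning the template, TTCGTCGTCT occurs at positions 81–90; this primer anneals to the bottom strand there with its 3' end pointing downstream.
Taking the reverse complement of CCTCTAAACCG gives CGGTTTAGAGG, found at positions 101–111 on the template; the primer anneals here to the top strand with its 3' end pointing upstream.
The product is the template from position 81 through 111 (31 bp).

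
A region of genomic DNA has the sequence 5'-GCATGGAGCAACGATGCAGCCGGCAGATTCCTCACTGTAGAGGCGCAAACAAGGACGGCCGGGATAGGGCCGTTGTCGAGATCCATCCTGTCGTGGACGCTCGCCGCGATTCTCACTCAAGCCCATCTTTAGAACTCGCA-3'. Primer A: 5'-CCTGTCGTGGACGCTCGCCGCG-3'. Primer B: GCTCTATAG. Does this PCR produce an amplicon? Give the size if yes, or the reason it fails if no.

Primer B (GCTCTATAG) does not match the top strand, and its reverse complement CTATAGAGC does not match either.
With no annealing site for primer B, no amplification occurs.

No product — primer B has no binding site in the template.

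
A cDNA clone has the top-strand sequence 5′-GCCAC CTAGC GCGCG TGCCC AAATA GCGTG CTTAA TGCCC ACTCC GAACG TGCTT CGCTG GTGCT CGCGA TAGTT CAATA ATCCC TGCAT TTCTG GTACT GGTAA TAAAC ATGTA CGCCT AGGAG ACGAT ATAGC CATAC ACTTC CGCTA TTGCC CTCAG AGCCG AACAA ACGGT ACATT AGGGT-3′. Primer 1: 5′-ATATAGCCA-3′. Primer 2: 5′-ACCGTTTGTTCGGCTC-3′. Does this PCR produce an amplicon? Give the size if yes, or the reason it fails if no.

Yes — a 47 bp product.

Primer 1 (ATATAGCCA) matches the top strand at positions 129–137; it acts as a forward primer.
Primer 2's reverse complement is GAGCCGAACAAACGGT, matching the top strand at positions 160–175; it acts as a reverse primer.
The 3' ends face each other across positions 129–175, giving a 47 bp product.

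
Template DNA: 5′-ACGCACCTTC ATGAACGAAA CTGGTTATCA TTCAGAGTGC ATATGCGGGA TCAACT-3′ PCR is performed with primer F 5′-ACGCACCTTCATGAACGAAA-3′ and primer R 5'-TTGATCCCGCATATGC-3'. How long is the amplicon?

Forward primer ACGCACCTTCATGAACGAAA is found on the top strand at positions 1–20.
Reverse complement of the reverse primer: GCATATGCGGGATCAA. This occurs on the top strand at positions 39–54.
Product length = (reverse-primer end) − (forward-primer start) + 1 = 54 − 1 + 1 = 54 bp.

54 bp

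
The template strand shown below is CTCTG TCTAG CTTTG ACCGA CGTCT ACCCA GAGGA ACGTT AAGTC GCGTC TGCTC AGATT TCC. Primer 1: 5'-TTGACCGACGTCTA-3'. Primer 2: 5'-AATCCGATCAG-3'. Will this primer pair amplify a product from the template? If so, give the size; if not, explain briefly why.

Primer 2 (AATCCGATCAG) does not match the top strand, and its reverse complement CTGATCGGATT does not match either.
With no annealing site for primer 2, no amplification occurs.

No product — primer 2 has no binding site in the template.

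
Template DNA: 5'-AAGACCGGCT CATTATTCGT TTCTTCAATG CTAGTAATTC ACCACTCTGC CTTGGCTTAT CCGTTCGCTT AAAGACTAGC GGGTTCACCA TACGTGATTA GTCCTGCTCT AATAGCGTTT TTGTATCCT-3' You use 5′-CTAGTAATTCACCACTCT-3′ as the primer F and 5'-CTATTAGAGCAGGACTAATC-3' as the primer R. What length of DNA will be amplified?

Forward primer CTAGTAATTCACCACTCT is found on the top strand at positions 31–48.
Reverse complement of the reverse primer: GATTAGTCCTGCTCTAATAG. This occurs on the top strand at positions 96–115.
Product length = (reverse-primer end) − (forward-primer start) + 1 = 115 − 31 + 1 = 85 bp.

85 bp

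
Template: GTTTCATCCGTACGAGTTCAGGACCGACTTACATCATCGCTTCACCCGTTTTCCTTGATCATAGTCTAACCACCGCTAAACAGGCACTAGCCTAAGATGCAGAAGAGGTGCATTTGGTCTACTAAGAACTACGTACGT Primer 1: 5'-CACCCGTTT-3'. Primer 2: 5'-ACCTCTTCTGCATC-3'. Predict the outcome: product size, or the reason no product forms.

Primer 1 (CACCCGTTT) matches the top strand at positions 43–51; it acts as a forward primer.
Primer 2's reverse complement is GATGCAGAAGAGGT, matching the top strand at positions 96–109; it acts as a reverse primer.
The 3' ends face each other across positions 43–109, giving a 67 bp product.

Yes — a 67 bp product.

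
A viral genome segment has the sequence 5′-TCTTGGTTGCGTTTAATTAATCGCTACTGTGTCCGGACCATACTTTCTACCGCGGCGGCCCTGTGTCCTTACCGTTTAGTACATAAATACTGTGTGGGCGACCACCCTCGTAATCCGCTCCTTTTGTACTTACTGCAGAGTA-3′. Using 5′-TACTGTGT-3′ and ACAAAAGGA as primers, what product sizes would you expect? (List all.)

103 bp, 40 bp

The forward primer TACTGTGT matches the top strand at positions 25–32, 88–95.
The reverse primer's reverse complement is TCCTTTTGT, matching at positions 119–127.
Each forward site pairs with the reverse site to give a product ending at position 127: sizes 103, 40 bp.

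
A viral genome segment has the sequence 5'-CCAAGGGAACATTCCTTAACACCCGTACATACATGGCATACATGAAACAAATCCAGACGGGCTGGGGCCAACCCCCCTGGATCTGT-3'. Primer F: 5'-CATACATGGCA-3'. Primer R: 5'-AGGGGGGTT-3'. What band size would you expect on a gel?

51 bp

The forward primer matches the template at positions 28–38.
Reverse complement of the reverse primer: AACCCCCCT. This occurs on the top strand at positions 70–78.
Amplicon spans positions 28–78: 51 bp.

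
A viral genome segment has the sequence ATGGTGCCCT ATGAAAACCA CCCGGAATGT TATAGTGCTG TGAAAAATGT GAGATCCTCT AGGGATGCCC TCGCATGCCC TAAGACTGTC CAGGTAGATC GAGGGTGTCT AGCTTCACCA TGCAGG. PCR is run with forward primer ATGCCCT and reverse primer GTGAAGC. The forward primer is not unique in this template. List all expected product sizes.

54 bp, 44 bp

The forward primer ATGCCCT matches the top strand at positions 65–71, 75–81.
The reverse primer's reverse complement is GCTTCAC, matching at positions 112–118.
Each forward site pairs with the reverse site to give a product ending at position 118: sizes 54, 44 bp.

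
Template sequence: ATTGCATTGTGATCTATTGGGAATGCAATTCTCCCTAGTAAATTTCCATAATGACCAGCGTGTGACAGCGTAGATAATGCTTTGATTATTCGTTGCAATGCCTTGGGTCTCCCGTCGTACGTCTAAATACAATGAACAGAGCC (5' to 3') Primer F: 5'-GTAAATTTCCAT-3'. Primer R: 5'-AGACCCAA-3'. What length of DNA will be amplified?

73 bp

Scanning the template, GTAAATTTCCAT occurs at positions 38–49; this primer anneals to the bottom strand there with its 3' end pointing downstream.
Reverse complement of the reverse primer: TTGGGTCT. This occurs on the top strand at positions 103–110.
Product length = (reverse-primer end) − (forward-primer start) + 1 = 110 − 38 + 1 = 73 bp.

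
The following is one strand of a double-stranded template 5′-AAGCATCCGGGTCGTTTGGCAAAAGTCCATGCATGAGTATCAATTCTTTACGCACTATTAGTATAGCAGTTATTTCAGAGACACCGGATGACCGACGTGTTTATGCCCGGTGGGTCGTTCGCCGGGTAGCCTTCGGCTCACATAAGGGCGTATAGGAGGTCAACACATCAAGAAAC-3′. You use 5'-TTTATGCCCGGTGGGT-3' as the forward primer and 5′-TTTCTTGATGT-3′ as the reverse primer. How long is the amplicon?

Scanning the template, TTTATGCCCGGTGGGT occurs at positions 100–115; this primer anneals to the bottom strand there with its 3' end pointing downstream.
Reverse complement of the reverse primer: ACATCAAGAAA. This occurs on the top strand at positions 165–175.
The product runs from position 100 to position 175, so its length is 175 − 100 + 1 = 76 bp.

76 bp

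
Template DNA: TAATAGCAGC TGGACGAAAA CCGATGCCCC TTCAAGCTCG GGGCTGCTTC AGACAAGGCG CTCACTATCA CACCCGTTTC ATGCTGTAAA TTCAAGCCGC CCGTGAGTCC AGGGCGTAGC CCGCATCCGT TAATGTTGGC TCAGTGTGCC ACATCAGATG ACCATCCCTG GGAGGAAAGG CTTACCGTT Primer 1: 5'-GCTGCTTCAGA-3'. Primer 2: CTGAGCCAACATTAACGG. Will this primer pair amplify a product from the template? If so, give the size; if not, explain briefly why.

Primer 1 (GCTGCTTCAGA) matches the top strand at positions 43–53; it acts as a forward primer.
Primer 2's reverse complement is CCGTTAATGTTGGCTCAG, matching the top strand at positions 127–144; it acts as a reverse primer.
The 3' ends face each other across positions 43–144, giving a 102 bp product.

Yes — a 102 bp product.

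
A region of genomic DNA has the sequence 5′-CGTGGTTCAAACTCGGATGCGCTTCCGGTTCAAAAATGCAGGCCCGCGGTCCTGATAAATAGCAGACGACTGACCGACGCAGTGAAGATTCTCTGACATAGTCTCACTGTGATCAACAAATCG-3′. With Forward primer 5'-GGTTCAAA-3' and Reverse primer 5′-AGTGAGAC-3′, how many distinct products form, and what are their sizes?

Two products: 105 bp, 82 bp

The forward primer GGTTCAAA matches the top strand at positions 4–11, 27–34.
The reverse primer's reverse complement is GTCTCACT, matching at positions 101–108.
Each forward site pairs with the reverse site to give a product ending at position 108: sizes 105, 82 bp.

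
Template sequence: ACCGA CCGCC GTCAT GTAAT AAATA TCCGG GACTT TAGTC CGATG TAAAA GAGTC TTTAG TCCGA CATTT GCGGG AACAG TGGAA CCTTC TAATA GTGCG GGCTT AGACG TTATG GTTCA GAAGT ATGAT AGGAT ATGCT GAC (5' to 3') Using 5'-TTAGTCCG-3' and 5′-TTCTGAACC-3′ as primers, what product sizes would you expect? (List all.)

89 bp, 67 bp

The forward primer TTAGTCCG matches the top strand at positions 35–42, 57–64.
The reverse primer's reverse complement is GGTTCAGAA, matching at positions 115–123.
Each forward site pairs with the reverse site to give a product ending at position 123: sizes 89, 67 bp.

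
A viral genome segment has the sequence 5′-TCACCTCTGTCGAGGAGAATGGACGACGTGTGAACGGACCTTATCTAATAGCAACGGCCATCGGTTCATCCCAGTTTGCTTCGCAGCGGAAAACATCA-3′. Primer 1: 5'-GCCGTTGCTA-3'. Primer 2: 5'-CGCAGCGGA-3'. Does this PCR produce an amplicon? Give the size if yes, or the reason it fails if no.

No product — the primers' 3' ends point away from each other.

Primer 1 (GCCGTTGCTA) has reverse complement TAGCAACGGC, which matches the top strand at positions 49–58; primer 1 anneals to the top strand there with its 3' end pointing upstream toward position 49.
Primer 2 (CGCAGCGGA) matches the top strand directly at positions 82–90; it anneals to the bottom strand with its 3' end pointing downstream toward position 90.
The 3' ends diverge (primer 1 extends toward position 1, primer 2 toward position 98), so the primers never converge on a shared product.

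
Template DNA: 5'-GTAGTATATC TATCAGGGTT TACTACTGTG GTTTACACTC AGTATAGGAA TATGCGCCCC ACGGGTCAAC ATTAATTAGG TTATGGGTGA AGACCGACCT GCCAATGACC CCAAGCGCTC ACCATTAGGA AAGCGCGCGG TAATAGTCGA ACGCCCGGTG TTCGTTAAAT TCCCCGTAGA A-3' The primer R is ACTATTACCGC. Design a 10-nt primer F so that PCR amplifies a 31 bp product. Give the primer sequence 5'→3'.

5'-GCTCACCATT-3'

The reverse primer's reverse complement GCGGTAATAGT matches the template at positions 137–147, so the product ends at position 147.
A 31 bp product then starts at position 147 − 31 + 1 = 117.
The forward primer is identical to the top strand there: GCTCACCATT.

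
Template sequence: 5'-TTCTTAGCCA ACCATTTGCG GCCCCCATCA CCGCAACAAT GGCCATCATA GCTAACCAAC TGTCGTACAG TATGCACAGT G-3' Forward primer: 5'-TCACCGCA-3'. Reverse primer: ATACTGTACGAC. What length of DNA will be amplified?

Forward primer TCACCGCA is found on the top strand at positions 28–35.
The reverse primer's reverse complement is GTCGTACAGTAT, which matches the template at positions 62–73.
The product runs from position 28 to position 73, so its length is 73 − 28 + 1 = 46 bp.

46 bp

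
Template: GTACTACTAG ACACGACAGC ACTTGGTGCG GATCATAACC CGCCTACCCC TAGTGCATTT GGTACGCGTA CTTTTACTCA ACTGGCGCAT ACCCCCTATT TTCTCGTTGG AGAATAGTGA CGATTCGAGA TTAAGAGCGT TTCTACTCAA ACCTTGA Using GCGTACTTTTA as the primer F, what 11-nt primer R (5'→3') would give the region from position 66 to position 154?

5'-AGGTTTGAGTA-3'

The product's 3' end on the top strand is position 154.
The reverse primer anneals to the top strand over positions 144–154, i.e. to TACTCAAACCT.
Its sequence written 5'→3' is the reverse complement: AGGTTTGAGTA.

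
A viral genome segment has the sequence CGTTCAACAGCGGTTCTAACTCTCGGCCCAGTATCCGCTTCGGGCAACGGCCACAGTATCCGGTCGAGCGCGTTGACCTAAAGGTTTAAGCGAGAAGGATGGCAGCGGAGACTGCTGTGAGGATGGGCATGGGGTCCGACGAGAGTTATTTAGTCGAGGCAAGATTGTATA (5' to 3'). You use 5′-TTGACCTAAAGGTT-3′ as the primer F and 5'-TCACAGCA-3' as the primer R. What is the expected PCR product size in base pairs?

The forward primer matches the template at positions 73–86.
Taking the reverse complement of TCACAGCA gives TGCTGTGA, found at positions 113–120 on the template; the primer anneals here to the top strand with its 3' end pointing upstream.
The product runs from position 73 to position 120, so its length is 120 − 73 + 1 = 48 bp.

48 bp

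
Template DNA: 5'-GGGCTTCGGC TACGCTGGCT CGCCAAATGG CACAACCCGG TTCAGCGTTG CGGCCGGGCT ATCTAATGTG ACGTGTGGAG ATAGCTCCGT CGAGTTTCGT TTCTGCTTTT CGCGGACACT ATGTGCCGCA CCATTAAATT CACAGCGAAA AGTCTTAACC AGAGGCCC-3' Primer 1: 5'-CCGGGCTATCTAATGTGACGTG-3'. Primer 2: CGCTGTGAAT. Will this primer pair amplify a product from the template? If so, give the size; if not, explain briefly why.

Primer 1 (CCGGGCTATCTAATGTGACGTG) matches the top strand at positions 54–75; it acts as a forward primer.
Primer 2's reverse complement is ATTCACAGCG, matching the top strand at positions 138–147; it acts as a reverse primer.
The 3' ends face each other across positions 54–147, giving a 94 bp product.

Yes — a 94 bp product.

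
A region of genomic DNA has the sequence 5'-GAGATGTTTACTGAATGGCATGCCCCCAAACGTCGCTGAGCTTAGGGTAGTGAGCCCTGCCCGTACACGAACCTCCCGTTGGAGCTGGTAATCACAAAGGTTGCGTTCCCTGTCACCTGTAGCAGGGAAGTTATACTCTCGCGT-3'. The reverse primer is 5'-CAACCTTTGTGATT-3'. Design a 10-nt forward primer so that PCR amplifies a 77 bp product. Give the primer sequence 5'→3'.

The reverse primer's reverse complement AATCACAAAGGTTG matches the template at positions 90–103, so the product ends at position 103.
A 77 bp product then starts at position 103 − 77 + 1 = 27.
The forward primer is identical to the top strand there: CAAACGTCGC.

5'-CAAACGTCGC-3'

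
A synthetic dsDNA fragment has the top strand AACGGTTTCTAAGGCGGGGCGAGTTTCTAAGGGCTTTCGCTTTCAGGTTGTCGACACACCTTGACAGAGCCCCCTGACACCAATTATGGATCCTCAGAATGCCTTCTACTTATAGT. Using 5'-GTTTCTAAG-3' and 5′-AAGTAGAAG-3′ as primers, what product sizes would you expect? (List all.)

The forward primer GTTTCTAAG matches the top strand at positions 5–13, 23–31.
The reverse primer's reverse complement is CTTCTACTT, matching at positions 103–111.
Each forward site pairs with the reverse site to give a product ending at position 111: sizes 107, 89 bp.

107 bp, 89 bp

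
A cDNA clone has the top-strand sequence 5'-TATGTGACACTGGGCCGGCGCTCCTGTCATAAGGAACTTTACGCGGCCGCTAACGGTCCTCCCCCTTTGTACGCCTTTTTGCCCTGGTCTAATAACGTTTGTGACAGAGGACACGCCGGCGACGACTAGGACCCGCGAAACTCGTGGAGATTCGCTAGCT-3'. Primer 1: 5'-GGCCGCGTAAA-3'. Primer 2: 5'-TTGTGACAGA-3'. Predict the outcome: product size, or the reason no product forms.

Primer 1 (GGCCGCGTAAA) has reverse complement TTTACGCGGCC, which matches the top strand at positions 38–48; primer 1 anneals to the top strand there with its 3' end pointing upstream toward position 38.
Primer 2 (TTGTGACAGA) matches the top strand directly at positions 99–108; it anneals to the bottom strand with its 3' end pointing downstream toward position 108.
The 3' ends diverge (primer 1 extends toward position 1, primer 2 toward position 160), so the primers never converge on a shared product.

No product — the primers' 3' ends point away from each other.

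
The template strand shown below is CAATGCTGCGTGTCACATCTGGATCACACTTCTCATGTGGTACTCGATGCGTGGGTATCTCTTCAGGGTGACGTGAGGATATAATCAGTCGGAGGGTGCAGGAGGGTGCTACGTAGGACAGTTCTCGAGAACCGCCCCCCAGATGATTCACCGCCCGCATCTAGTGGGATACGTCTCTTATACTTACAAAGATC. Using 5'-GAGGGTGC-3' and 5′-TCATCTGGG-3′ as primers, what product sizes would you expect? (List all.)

55 bp, 45 bp

The forward primer GAGGGTGC matches the top strand at positions 92–99, 102–109.
The reverse primer's reverse complement is CCCAGATGA, matching at positions 138–146.
Each forward site pairs with the reverse site to give a product ending at position 146: sizes 55, 45 bp.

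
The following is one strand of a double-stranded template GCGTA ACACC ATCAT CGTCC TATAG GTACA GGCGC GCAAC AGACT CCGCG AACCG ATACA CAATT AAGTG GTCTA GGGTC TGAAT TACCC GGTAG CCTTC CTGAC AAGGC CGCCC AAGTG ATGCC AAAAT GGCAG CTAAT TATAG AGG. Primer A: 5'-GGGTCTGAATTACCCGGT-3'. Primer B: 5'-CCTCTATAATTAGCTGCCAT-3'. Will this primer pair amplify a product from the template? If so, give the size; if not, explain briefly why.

Yes — a 73 bp product.

Primer A (GGGTCTGAATTACCCGGT) matches the top strand at positions 76–93; it acts as a forward primer.
Primer B's reverse complement is ATGGCAGCTAATTATAGAGG, matching the top strand at positions 129–148; it acts as a reverse primer.
The 3' ends face each other across positions 76–148, giving a 73 bp product.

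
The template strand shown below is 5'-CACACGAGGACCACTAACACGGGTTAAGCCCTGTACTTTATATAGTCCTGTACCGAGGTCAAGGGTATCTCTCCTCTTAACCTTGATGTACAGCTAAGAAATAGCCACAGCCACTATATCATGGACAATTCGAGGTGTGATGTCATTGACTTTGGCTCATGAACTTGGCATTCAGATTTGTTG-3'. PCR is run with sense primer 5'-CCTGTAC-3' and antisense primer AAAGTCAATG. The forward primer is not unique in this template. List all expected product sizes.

The forward primer CCTGTAC matches the top strand at positions 30–36, 47–53.
The reverse primer's reverse complement is CATTGACTTT, matching at positions 144–153.
Each forward site pairs with the reverse site to give a product ending at position 153: sizes 124, 107 bp.

124 bp, 107 bp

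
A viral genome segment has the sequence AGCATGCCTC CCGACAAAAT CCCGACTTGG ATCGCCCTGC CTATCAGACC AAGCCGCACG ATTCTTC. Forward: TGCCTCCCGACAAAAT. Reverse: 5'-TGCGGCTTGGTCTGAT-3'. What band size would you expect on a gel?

Scanning the template, TGCCTCCCGACAAAAT occurs at positions 5–20; this primer anneals to the bottom strand there with its 3' end pointing downstream.
Reverse complement of the reverse primer: ATCAGACCAAGCCGCA. This occurs on the top strand at positions 43–58.
Product length = (reverse-primer end) − (forward-primer start) + 1 = 58 − 5 + 1 = 54 bp.

54 bp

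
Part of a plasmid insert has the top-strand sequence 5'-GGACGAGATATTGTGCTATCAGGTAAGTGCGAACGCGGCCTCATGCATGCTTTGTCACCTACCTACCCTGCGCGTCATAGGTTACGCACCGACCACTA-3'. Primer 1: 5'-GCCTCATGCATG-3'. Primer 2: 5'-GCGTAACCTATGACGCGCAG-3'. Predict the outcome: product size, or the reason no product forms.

Yes — a 50 bp product.

Primer 1 (GCCTCATGCATG) matches the top strand at positions 38–49; it acts as a forward primer.
Primer 2's reverse complement is CTGCGCGTCATAGGTTACGC, matching the top strand at positions 68–87; it acts as a reverse primer.
The 3' ends face each other across positions 38–87, giving a 50 bp product.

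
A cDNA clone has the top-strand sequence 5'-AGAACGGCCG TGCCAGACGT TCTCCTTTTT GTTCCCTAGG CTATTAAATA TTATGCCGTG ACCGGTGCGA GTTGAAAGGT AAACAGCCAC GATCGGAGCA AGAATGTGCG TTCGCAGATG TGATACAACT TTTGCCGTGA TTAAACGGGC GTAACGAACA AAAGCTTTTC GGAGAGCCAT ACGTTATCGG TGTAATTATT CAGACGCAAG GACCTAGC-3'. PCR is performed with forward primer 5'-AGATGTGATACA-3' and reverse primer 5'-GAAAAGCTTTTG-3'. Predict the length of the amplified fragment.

Forward primer AGATGTGATACA is found on the top strand at positions 116–127.
The reverse primer's reverse complement is CAAAAGCTTTTC, which matches the template at positions 159–170.
Amplicon spans positions 116–170: 55 bp.

55 bp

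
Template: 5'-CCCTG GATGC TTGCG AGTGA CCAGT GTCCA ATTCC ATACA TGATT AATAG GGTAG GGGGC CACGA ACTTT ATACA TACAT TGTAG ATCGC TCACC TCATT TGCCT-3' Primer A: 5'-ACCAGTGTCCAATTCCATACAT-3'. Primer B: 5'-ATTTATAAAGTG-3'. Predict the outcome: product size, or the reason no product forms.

Primer B (ATTTATAAAGTG) does not match the top strand, and its reverse complement CACTTTATAAAT does not match either.
With no annealing site for primer B, no amplification occurs.

No product — primer B has no binding site in the template.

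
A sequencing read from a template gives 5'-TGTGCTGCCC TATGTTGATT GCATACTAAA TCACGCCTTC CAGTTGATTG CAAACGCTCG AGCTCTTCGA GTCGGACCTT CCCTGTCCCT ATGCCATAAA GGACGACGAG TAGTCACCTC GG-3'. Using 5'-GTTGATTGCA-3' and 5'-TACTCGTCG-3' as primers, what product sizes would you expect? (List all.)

99 bp, 70 bp

The forward primer GTTGATTGCA matches the top strand at positions 14–23, 43–52.
The reverse primer's reverse complement is CGACGAGTA, matching at positions 104–112.
Each forward site pairs with the reverse site to give a product ending at position 112: sizes 99, 70 bp.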